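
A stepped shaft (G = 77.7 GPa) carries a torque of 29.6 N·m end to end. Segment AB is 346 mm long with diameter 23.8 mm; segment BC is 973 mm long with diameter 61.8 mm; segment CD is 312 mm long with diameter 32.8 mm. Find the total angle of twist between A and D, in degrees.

J_AB = π(0.0238)⁴/32 = 3.15×10^-8 m⁴; J_BC = π(0.0618)⁴/32 = 1.43×10^-6 m⁴; J_CD = π(0.0328)⁴/32 = 1.14×10^-7 m⁴.
θ = (T/G)·Σ L_i/J_i = (29.60/77.7×10⁹)·(0.346/3.15×10^-8 + 0.973/1.43×10^-6 + 0.312/1.14×10^-7) = 5.489×10^-3 rad.

0.315°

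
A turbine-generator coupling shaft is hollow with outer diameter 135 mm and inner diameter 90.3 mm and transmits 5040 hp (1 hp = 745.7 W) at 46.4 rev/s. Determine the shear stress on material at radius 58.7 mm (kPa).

ω = 2π·46.4 = 291.5 rad/s, so T = P/ω = 5040×745.7 / 291.5 = 12890 N·m.
J = π(d_o⁴ − d_i⁴)/32 = π(0.135⁴ − 0.0903⁴)/32 = 2.608×10^-5 m⁴.
Shear stress varies linearly with radius: τ = T·r/J = 12890 × 0.0587 / 2.608×10^-5 = 2.901×10^7 Pa.

29000 kPa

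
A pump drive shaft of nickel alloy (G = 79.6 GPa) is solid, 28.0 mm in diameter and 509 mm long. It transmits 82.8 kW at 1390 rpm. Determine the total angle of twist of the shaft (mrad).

60.3 mrad

ω = 2π·1390/60 = 145.6 rad/s, so T = P/ω = 82.8×10³ / 145.6 = 568.8 N·m.
J = πd⁴/32 = π(0.0280)⁴/32 = 6.034×10^-8 m⁴.
θ = T·L/(G·J) = 568.8 × 0.509 / (79.6×10⁹ × 6.034×10^-8) = 0.06028 rad.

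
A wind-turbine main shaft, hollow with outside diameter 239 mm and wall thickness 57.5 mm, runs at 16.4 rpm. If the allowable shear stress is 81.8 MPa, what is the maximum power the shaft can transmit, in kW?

349 kW

J = π(d_o⁴ − d_i⁴)/32 = π(0.239⁴ − 0.124⁴)/32 = 2.971×10^-4 m⁴.
T_max = τ_allow·J/r = 8.18×10^7 × 2.971×10^-4 / 0.119 = 203400 N·m.
ω = 2π·16.4/60 = 1.717 rad/s, so P_max = T_max·ω = 3.493×10^5 W.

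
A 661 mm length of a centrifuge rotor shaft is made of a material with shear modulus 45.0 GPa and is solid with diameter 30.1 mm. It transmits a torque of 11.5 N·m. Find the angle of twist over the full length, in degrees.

J = πd⁴/32 = π(0.0301)⁴/32 = 8.059×10^-8 m⁴.
θ = T·L/(G·J) = 11.50 × 0.661 / (45.0×10⁹ × 8.059×10^-8) = 2.096×10^-3 rad.

0.120°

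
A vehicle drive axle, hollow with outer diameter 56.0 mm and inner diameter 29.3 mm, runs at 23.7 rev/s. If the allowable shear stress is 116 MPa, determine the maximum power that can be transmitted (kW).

551 kW

J = π(d_o⁴ − d_i⁴)/32 = π(0.0560⁴ − 0.0293⁴)/32 = 8.931×10^-7 m⁴.
T_max = τ_allow·J/r = 1.16×10^8 × 8.931×10^-7 / 0.0280 = 3700 N·m.
ω = 2π·23.7 = 148.9 rad/s, so P_max = T_max·ω = 5.510×10^5 W.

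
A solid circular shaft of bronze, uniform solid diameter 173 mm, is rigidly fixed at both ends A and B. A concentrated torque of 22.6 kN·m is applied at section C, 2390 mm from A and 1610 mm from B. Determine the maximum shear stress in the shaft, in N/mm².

With uniform GJ and both ends fixed, compatibility θ_AC = θ_CB gives T_A·a = T_B·b, together with T_A + T_B = T₀.
T_A = T₀·b/(a+b) = 22600·1610/4000 = 9096 N·m; T_B = 13500 N·m.
τ in each portion: τ_AC = 8.95×10^6 Pa, τ_CB = 1.33×10^7 Pa; maximum is in CB.
τ_max = T_CB·r/J = 13500·0.0865/8.79×10^-5 = 1.328×10^7 Pa.

13.3 N/mm²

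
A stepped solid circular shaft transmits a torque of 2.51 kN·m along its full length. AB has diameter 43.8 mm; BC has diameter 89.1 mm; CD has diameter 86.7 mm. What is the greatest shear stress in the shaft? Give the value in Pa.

Under the same torque, τ_max = 16T/(πd³) is largest where d is smallest — segment AB (d = 43.8 mm).
τ_max = 16·2510/(π·(0.0438)³) = 1.521×10^8 Pa.

1.52e8 Pa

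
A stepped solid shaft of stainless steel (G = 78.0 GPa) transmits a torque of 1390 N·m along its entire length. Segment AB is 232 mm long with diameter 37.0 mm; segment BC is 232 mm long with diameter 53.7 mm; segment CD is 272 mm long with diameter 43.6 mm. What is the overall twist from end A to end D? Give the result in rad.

J_AB = π(0.0370)⁴/32 = 1.84×10^-7 m⁴; J_BC = π(0.0537)⁴/32 = 8.16×10^-7 m⁴; J_CD = π(0.0436)⁴/32 = 3.55×10^-7 m⁴.
θ = (T/G)·Σ L_i/J_i = (1390/78.0×10⁹)·(0.232/1.84×10^-7 + 0.232/8.16×10^-7 + 0.272/3.55×10^-7) = 0.04120 rad.

0.0412 rad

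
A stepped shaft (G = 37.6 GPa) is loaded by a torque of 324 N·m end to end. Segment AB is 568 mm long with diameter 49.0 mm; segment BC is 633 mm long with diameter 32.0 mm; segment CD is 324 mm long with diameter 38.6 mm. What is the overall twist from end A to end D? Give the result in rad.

J_AB = π(0.0490)⁴/32 = 5.66×10^-7 m⁴; J_BC = π(0.0320)⁴/32 = 1.03×10^-7 m⁴; J_CD = π(0.0386)⁴/32 = 2.18×10^-7 m⁴.
θ = (T/G)·Σ L_i/J_i = (324.0/37.6×10⁹)·(0.568/5.66×10^-7 + 0.633/1.03×10^-7 + 0.324/2.18×10^-7) = 0.07444 rad.

0.0744 rad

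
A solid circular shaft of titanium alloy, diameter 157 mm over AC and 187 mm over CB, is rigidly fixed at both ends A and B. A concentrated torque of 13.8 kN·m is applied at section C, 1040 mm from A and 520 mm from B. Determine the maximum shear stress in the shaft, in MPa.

8.61 MPa

Compatibility: T_A·a/J_AC = T_B·b/J_CB with T_A + T_B = T₀.
J_AC = 5.96×10^-5 m⁴, J_CB = 1.20×10^-4 m⁴, so T_A = T₀·(J_AC/a)/((J_AC/a)+(J_CB/b)) = 2746 N·m, T_B = 11050 N·m.
τ in each portion: τ_AC = 3.61×10^6 Pa, τ_CB = 8.61×10^6 Pa; maximum is in CB.
τ_max = T_CB·r/J = 11050·0.0935/1.20×10^-4 = 8.609×10^6 Pa.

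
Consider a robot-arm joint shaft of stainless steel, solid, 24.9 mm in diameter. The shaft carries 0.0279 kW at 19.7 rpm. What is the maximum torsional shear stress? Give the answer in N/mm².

4.46 N/mm²

ω = 2π·19.7/60 = 2.063 rad/s, so T = P/ω = 0.0279×10³ / 2.063 = 13.52 N·m.
J = πd⁴/32 = π(0.0249)⁴/32 = 3.774×10^-8 m⁴.
τ_max = T·r/J = 13.52 × 0.0124 / 3.774×10^-8 = 4.462×10^6 Pa.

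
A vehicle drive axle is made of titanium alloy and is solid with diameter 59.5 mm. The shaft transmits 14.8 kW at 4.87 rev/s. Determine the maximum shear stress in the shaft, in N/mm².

ω = 2π·4.87 = 30.60 rad/s, so T = P/ω = 14.8×10³ / 30.60 = 483.7 N·m.
J = πd⁴/32 = π(0.0595)⁴/32 = 1.230×10^-6 m⁴.
τ_max = T·r/J = 483.7 × 0.0297 / 1.230×10^-6 = 1.169×10^7 Pa.

11.7 N/mm²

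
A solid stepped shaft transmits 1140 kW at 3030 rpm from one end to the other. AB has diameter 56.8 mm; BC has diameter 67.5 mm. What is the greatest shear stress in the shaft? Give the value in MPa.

ω = 2π·3030/60 = 317.3 rad/s, so T = P/ω = 1140×10³ / 317.3 = 3593 N·m.
Under the same torque, τ_max = 16T/(πd³) is largest where d is smallest — segment AB (d = 56.8 mm).
τ_max = 16·3593/(π·(0.0568)³) = 9.985×10^7 Pa.

99.9 MPa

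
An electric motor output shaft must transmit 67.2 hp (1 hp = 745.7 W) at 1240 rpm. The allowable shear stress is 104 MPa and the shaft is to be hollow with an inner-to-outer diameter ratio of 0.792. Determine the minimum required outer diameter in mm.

31.5 mm

ω = 2π·1240/60 = 129.9 rad/s, so T = P/ω = 67.2×745.7 / 129.9 = 385.9 N·m.
For a hollow shaft with d_i/d_o = 0.792: τ_max = 16T/(π d_o³ (1−k⁴)), so d_o = [16T/(π τ_allow (1−k⁴))]^(1/3) = [16·385.9/(π·1.04×10^8·0.6065)]^(1/3) = 0.03147 m.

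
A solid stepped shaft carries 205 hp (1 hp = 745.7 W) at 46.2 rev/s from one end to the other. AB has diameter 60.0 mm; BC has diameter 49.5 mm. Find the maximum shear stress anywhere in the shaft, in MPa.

22.1 MPa

ω = 2π·46.2 = 290.3 rad/s, so T = P/ω = 205×745.7 / 290.3 = 526.6 N·m.
Under the same torque, τ_max = 16T/(πd³) is largest where d is smallest — segment BC (d = 49.5 mm).
τ_max = 16·526.6/(π·(0.0495)³) = 2.211×10^7 Pa.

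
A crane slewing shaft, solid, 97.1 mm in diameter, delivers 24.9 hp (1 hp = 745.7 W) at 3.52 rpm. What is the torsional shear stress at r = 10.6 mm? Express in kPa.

ω = 2π·3.52/60 = 0.3686 rad/s, so T = P/ω = 24.9×745.7 / 0.3686 = 50370 N·m.
J = πd⁴/32 = π(0.0971)⁴/32 = 8.727×10^-6 m⁴.
Shear stress varies linearly with radius: τ = T·r/J = 50370 × 0.0106 / 8.727×10^-6 = 6.118×10^7 Pa.

61200 kPa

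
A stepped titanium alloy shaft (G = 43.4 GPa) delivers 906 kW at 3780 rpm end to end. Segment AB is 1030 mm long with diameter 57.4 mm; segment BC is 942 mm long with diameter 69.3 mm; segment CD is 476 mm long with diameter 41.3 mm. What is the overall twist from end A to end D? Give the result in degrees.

9.21°

ω = 2π·3780/60 = 395.8 rad/s, so T = P/ω = 906×10³ / 395.8 = 2289 N·m.
J_AB = π(0.0574)⁴/32 = 1.07×10^-6 m⁴; J_BC = π(0.0693)⁴/32 = 2.26×10^-6 m⁴; J_CD = π(0.0413)⁴/32 = 2.86×10^-7 m⁴.
θ = (T/G)·Σ L_i/J_i = (2289/43.4×10⁹)·(1.03/1.07×10^-6 + 0.942/2.26×10^-6 + 0.476/2.86×10^-7) = 0.1608 rad.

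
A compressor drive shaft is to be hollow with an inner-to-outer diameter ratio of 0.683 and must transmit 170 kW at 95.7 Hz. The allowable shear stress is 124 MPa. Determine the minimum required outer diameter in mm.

24.6 mm

ω = 2π·95.7 = 601.3 rad/s, so T = P/ω = 170×10³ / 601.3 = 282.7 N·m.
For a hollow shaft with d_i/d_o = 0.683: τ_max = 16T/(π d_o³ (1−k⁴)), so d_o = [16T/(π τ_allow (1−k⁴))]^(1/3) = [16·282.7/(π·1.24×10^8·0.7824)]^(1/3) = 0.02458 m.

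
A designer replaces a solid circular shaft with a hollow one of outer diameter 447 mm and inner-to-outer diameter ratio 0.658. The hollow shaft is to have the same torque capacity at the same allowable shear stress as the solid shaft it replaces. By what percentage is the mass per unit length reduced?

Equal τ_max and T ⇒ the solid shaft needs d_s³ = d_o³(1−k⁴), so d_s = 447·(1−0.658⁴)^(1/3) = 417.1 mm.
Area ratio A_h/A_s = d_o²(1−k²)/d_s² = (1−k²)/(1−k⁴)^(2/3) = 0.6512.
Mass saving = 1 − 0.6512 = 34.9 %.

34.9 %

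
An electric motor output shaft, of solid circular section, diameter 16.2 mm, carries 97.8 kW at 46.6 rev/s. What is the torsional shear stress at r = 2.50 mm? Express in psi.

17900 psi

ω = 2π·46.6 = 292.8 rad/s, so T = P/ω = 97.8×10³ / 292.8 = 334.0 N·m.
J = πd⁴/32 = π(0.0162)⁴/32 = 6.762×10^-9 m⁴.
Shear stress varies linearly with radius: τ = T·r/J = 334.0 × 0.00250 / 6.762×10^-9 = 1.235×10^8 Pa.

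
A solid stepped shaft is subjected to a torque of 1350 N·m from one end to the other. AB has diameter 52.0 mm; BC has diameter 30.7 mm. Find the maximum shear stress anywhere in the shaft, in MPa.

Under the same torque, τ_max = 16T/(πd³) is largest where d is smallest — segment BC (d = 30.7 mm).
τ_max = 16·1350/(π·(0.0307)³) = 2.376×10^8 Pa.

238 MPa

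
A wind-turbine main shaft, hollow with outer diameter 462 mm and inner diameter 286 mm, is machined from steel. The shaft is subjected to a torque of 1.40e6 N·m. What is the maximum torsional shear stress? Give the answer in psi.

J = π(d_o⁴ − d_i⁴)/32 = π(0.462⁴ − 0.286⁴)/32 = 3.816×10^-3 m⁴.
τ_max = T·r/J = 1.400e6 × 0.231 / 3.816×10^-3 = 8.475×10^7 Pa.

12300 psi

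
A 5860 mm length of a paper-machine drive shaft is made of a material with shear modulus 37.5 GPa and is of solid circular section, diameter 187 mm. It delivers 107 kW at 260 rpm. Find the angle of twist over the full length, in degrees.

ω = 2π·260/60 = 27.23 rad/s, so T = P/ω = 107×10³ / 27.23 = 3930 N·m.
J = πd⁴/32 = π(0.187)⁴/32 = 1.201×10^-4 m⁴.
θ = T·L/(G·J) = 3930 × 5.86 / (37.5×10⁹ × 1.201×10^-4) = 5.115×10^-3 rad.

0.293°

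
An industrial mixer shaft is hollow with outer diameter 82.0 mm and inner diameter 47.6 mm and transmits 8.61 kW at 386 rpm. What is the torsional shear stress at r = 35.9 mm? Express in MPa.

1.94 MPa

ω = 2π·386/60 = 40.42 rad/s, so T = P/ω = 8.61×10³ / 40.42 = 213.0 N·m.
J = π(d_o⁴ − d_i⁴)/32 = π(0.0820⁴ − 0.0476⁴)/32 = 3.935×10^-6 m⁴.
Shear stress varies linearly with radius: τ = T·r/J = 213.0 × 0.0359 / 3.935×10^-6 = 1.943×10^6 Pa.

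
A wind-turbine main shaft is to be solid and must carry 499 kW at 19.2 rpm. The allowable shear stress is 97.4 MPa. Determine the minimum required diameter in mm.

235 mm

ω = 2π·19.2/60 = 2.011 rad/s, so T = P/ω = 499×10³ / 2.011 = 248200 N·m.
For a solid shaft τ_max = 16T/(πd³), so d = (16T/(π τ_allow))^(1/3) = (16·248200/(π·9.74×10^7))^(1/3) = 0.2350 m.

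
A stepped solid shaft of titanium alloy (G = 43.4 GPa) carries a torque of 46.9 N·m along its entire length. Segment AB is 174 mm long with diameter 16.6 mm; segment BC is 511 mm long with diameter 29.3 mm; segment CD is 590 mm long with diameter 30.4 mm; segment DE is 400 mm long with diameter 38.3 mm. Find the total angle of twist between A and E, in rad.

J_AB = π(0.0166)⁴/32 = 7.45×10^-9 m⁴; J_BC = π(0.0293)⁴/32 = 7.24×10^-8 m⁴; J_CD = π(0.0304)⁴/32 = 8.38×10^-8 m⁴; J_DE = π(0.0383)⁴/32 = 2.11×10^-7 m⁴.
θ = (T/G)·Σ L_i/J_i = (46.90/43.4×10⁹)·(0.174/7.45×10^-9 + 0.511/7.24×10^-8 + 0.590/8.38×10^-8 + 0.400/2.11×10^-7) = 0.04251 rad.

0.0425 rad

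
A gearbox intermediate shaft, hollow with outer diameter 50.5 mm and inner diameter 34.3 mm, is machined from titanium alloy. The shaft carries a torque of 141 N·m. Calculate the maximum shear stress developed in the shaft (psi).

J = π(d_o⁴ − d_i⁴)/32 = π(0.0505⁴ − 0.0343⁴)/32 = 5.026×10^-7 m⁴.
τ_max = T·r/J = 141.0 × 0.0253 / 5.026×10^-7 = 7.083×10^6 Pa.

1030 psi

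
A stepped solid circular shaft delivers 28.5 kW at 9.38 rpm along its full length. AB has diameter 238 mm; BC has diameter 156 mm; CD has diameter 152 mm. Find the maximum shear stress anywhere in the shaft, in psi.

6100 psi

ω = 2π·9.38/60 = 0.9823 rad/s, so T = P/ω = 28.5×10³ / 0.9823 = 29010 N·m.
Under the same torque, τ_max = 16T/(πd³) is largest where d is smallest — segment CD (d = 152 mm).
τ_max = 16·29010/(π·(0.152)³) = 4.208×10^7 Pa.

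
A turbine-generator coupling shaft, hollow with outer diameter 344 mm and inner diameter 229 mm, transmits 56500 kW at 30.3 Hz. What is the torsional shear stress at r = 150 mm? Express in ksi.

ω = 2π·30.3 = 190.4 rad/s, so T = P/ω = 56500×10³ / 190.4 = 296800 N·m.
J = π(d_o⁴ − d_i⁴)/32 = π(0.344⁴ − 0.229⁴)/32 = 1.105×10^-3 m⁴.
Shear stress varies linearly with radius: τ = T·r/J = 296800 × 0.150 / 1.105×10^-3 = 4.029×10^7 Pa.

5.84 ksi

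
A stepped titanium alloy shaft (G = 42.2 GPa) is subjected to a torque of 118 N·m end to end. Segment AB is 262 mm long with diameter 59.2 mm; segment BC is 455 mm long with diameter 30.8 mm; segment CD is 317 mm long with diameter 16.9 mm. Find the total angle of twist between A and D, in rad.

0.126 rad

J_AB = π(0.0592)⁴/32 = 1.21×10^-6 m⁴; J_BC = π(0.0308)⁴/32 = 8.83×10^-8 m⁴; J_CD = π(0.0169)⁴/32 = 8.01×10^-9 m⁴.
θ = (T/G)·Σ L_i/J_i = (118.0/42.2×10⁹)·(0.262/1.21×10^-6 + 0.455/8.83×10^-8 + 0.317/8.01×10^-9) = 0.1257 rad.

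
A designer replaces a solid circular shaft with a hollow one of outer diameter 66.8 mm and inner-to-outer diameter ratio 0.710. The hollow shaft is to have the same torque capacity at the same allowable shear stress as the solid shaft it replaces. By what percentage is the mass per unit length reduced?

39.7 %

Equal τ_max and T ⇒ the solid shaft needs d_s³ = d_o³(1−k⁴), so d_s = 66.8·(1−0.710⁴)^(1/3) = 60.58 mm.
Area ratio A_h/A_s = d_o²(1−k²)/d_s² = (1−k²)/(1−k⁴)^(2/3) = 0.6029.
Mass saving = 1 − 0.6029 = 39.7 %.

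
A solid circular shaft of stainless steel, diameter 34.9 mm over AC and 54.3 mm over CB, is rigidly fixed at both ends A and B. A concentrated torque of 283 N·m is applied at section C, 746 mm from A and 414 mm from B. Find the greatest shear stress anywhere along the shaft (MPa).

Compatibility: T_A·a/J_AC = T_B·b/J_CB with T_A + T_B = T₀.
J_AC = 1.46×10^-7 m⁴, J_CB = 8.53×10^-7 m⁴, so T_A = T₀·(J_AC/a)/((J_AC/a)+(J_CB/b)) = 24.48 N·m, T_B = 258.5 N·m.
τ in each portion: τ_AC = 2.93×10^6 Pa, τ_CB = 8.22×10^6 Pa; maximum is in CB.
τ_max = T_CB·r/J = 258.5·0.0271/8.53×10^-7 = 8.224×10^6 Pa.

8.22 MPa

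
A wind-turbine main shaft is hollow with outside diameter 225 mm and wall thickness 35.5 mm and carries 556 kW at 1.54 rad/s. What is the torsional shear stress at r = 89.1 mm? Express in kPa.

164000 kPa

ω = 1.54 rad/s, so T = P/ω = 556×10³ / 1.540 = 361000 N·m.
J = π(d_o⁴ − d_i⁴)/32 = π(0.225⁴ − 0.154⁴)/32 = 1.964×10^-4 m⁴.
Shear stress varies linearly with radius: τ = T·r/J = 361000 × 0.0891 / 1.964×10^-4 = 1.638×10^8 Pa.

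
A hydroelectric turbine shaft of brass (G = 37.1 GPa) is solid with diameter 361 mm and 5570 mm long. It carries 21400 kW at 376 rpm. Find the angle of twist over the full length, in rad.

0.0489 rad

ω = 2π·376/60 = 39.37 rad/s, so T = P/ω = 21400×10³ / 39.37 = 543500 N·m.
J = πd⁴/32 = π(0.361)⁴/32 = 1.667×10^-3 m⁴.
θ = T·L/(G·J) = 543500 × 5.57 / (37.1×10⁹ × 1.667×10^-3) = 0.04894 rad.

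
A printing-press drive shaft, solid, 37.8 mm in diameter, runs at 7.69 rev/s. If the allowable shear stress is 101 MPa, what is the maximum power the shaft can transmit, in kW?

51.8 kW

J = πd⁴/32 = π(0.0378)⁴/32 = 2.004×10^-7 m⁴.
T_max = τ_allow·J/r = 1.01×10^8 × 2.004×10^-7 / 0.0189 = 1071 N·m.
ω = 2π·7.69 = 48.32 rad/s, so P_max = T_max·ω = 5.175×10^4 W.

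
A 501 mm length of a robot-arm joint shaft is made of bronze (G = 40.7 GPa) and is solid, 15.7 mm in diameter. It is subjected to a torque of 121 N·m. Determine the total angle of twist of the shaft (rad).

0.250 rad

J = πd⁴/32 = π(0.0157)⁴/32 = 5.965×10^-9 m⁴.
θ = T·L/(G·J) = 121.0 × 0.501 / (40.7×10⁹ × 5.965×10^-9) = 0.2497 rad.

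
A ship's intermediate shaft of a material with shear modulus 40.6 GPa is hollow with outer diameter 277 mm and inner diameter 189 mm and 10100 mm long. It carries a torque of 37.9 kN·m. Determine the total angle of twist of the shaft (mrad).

20.8 mrad

J = π(d_o⁴ − d_i⁴)/32 = π(0.277⁴ − 0.189⁴)/32 = 4.527×10^-4 m⁴.
θ = T·L/(G·J) = 37900 × 10.1 / (40.6×10⁹ × 4.527×10^-4) = 0.02083 rad.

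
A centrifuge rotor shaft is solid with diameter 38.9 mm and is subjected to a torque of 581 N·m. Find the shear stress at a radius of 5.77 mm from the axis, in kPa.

J = πd⁴/32 = π(0.0389)⁴/32 = 2.248×10^-7 m⁴.
Shear stress varies linearly with radius: τ = T·r/J = 581.0 × 0.00577 / 2.248×10^-7 = 1.491×10^7 Pa.

14900 kPa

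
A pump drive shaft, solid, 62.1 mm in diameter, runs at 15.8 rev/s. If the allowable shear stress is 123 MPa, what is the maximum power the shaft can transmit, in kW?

J = πd⁴/32 = π(0.0621)⁴/32 = 1.460×10^-6 m⁴.
T_max = τ_allow·J/r = 1.23×10^8 × 1.460×10^-6 / 0.0311 = 5784 N·m.
ω = 2π·15.8 = 99.27 rad/s, so P_max = T_max·ω = 5.742×10^5 W.

574 kW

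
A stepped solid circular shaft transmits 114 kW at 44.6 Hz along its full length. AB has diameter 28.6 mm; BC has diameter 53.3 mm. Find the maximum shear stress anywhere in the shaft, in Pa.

ω = 2π·44.6 = 280.2 rad/s, so T = P/ω = 114×10³ / 280.2 = 406.8 N·m.
Under the same torque, τ_max = 16T/(πd³) is largest where d is smallest — segment AB (d = 28.6 mm).
τ_max = 16·406.8/(π·(0.0286)³) = 8.857×10^7 Pa.

8.86e7 Pa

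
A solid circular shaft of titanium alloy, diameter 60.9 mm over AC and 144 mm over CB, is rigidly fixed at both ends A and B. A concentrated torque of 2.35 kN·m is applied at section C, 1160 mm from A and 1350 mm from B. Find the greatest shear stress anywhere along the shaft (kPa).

Compatibility: T_A·a/J_AC = T_B·b/J_CB with T_A + T_B = T₀.
J_AC = 1.35×10^-6 m⁴, J_CB = 4.22×10^-5 m⁴, so T_A = T₀·(J_AC/a)/((J_AC/a)+(J_CB/b)) = 84.35 N·m, T_B = 2266 N·m.
τ in each portion: τ_AC = 1.90×10^6 Pa, τ_CB = 3.86×10^6 Pa; maximum is in CB.
τ_max = T_CB·r/J = 2266·0.0720/4.22×10^-5 = 3.864×10^6 Pa.

3860 kPa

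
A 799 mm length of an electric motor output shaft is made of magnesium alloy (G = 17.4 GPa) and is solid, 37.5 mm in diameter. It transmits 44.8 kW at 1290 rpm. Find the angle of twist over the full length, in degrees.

4.49°

ω = 2π·1290/60 = 135.1 rad/s, so T = P/ω = 44.8×10³ / 135.1 = 331.6 N·m.
J = πd⁴/32 = π(0.0375)⁴/32 = 1.941×10^-7 m⁴.
θ = T·L/(G·J) = 331.6 × 0.799 / (17.4×10⁹ × 1.941×10^-7) = 0.07844 rad.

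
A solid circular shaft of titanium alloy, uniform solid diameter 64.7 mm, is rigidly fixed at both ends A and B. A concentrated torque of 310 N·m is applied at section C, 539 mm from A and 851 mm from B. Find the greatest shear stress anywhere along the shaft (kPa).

3570 kPa

With uniform GJ and both ends fixed, compatibility θ_AC = θ_CB gives T_A·a = T_B·b, together with T_A + T_B = T₀.
T_A = T₀·b/(a+b) = 310.0·851/1390 = 189.8 N·m; T_B = 120.2 N·m.
τ in each portion: τ_AC = 3.57×10^6 Pa, τ_CB = 2.26×10^6 Pa; maximum is in AC.
τ_max = T_AC·r/J = 189.8·0.0324/1.72×10^-6 = 3.569×10^6 Pa.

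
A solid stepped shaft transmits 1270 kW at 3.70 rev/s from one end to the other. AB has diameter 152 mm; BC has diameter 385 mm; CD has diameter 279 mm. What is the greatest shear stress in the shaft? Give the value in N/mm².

79.2 N/mm²

ω = 2π·3.70 = 23.25 rad/s, so T = P/ω = 1270×10³ / 23.25 = 54630 N·m.
Under the same torque, τ_max = 16T/(πd³) is largest where d is smallest — segment AB (d = 152 mm).
τ_max = 16·54630/(π·(0.152)³) = 7.922×10^7 Pa.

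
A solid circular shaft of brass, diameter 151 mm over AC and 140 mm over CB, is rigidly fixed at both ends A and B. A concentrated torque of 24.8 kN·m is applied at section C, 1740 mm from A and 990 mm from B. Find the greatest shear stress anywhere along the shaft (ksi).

Compatibility: T_A·a/J_AC = T_B·b/J_CB with T_A + T_B = T₀.
J_AC = 5.10×10^-5 m⁴, J_CB = 3.77×10^-5 m⁴, so T_A = T₀·(J_AC/a)/((J_AC/a)+(J_CB/b)) = 10790 N·m, T_B = 14010 N·m.
τ in each portion: τ_AC = 1.60×10^7 Pa, τ_CB = 2.60×10^7 Pa; maximum is in CB.
τ_max = T_CB·r/J = 14010·0.0700/3.77×10^-5 = 2.601×10^7 Pa.

3.77 ksi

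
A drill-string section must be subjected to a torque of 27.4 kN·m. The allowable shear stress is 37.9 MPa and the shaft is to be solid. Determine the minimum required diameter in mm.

154 mm

For a solid shaft τ_max = 16T/(πd³), so d = (16T/(π τ_allow))^(1/3) = (16·27400/(π·3.79×10^7))^(1/3) = 0.1544 m.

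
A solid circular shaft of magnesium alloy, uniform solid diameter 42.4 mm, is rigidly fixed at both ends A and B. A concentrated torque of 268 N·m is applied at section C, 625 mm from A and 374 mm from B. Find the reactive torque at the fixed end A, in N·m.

100 N·m

With uniform GJ and both ends fixed, compatibility θ_AC = θ_CB gives T_A·a = T_B·b, together with T_A + T_B = T₀.
T_A = T₀·b/(a+b) = 268.0·374/999.0 = 100.3 N·m; T_B = 167.7 N·m.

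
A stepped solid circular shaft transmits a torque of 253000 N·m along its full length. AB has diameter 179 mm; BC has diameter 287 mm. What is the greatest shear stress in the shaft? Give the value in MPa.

225 MPa

Under the same torque, τ_max = 16T/(πd³) is largest where d is smallest — segment AB (d = 179 mm).
τ_max = 16·253000/(π·(0.179)³) = 2.247×10^8 Pa.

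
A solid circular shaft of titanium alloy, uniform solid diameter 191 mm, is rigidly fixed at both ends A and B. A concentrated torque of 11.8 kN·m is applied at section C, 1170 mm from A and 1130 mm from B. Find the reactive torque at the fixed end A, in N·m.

5800 N·m

With uniform GJ and both ends fixed, compatibility θ_AC = θ_CB gives T_A·a = T_B·b, together with T_A + T_B = T₀.
T_A = T₀·b/(a+b) = 11800·1130/2300 = 5797 N·m; T_B = 6003 N·m.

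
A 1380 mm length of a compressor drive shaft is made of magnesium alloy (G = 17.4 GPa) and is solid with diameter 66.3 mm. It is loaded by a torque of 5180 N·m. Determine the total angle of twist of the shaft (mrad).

217 mrad

J = πd⁴/32 = π(0.0663)⁴/32 = 1.897×10^-6 m⁴.
θ = T·L/(G·J) = 5180 × 1.38 / (17.4×10⁹ × 1.897×10^-6) = 0.2166 rad.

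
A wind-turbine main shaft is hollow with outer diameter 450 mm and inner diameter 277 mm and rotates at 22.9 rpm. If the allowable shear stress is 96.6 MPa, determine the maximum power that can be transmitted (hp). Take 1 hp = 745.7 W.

J = π(d_o⁴ − d_i⁴)/32 = π(0.450⁴ − 0.277⁴)/32 = 3.448×10^-3 m⁴.
T_max = τ_allow·J/r = 9.66×10^7 × 3.448×10^-3 / 0.225 = 1.480e6 N·m.
ω = 2π·22.9/60 = 2.398 rad/s, so P_max = T_max·ω = 3.550×10^6 W.

4760 hp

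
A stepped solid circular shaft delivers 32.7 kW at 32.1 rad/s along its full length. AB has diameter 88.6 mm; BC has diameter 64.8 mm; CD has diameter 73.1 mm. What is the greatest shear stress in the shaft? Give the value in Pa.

ω = 32.1 rad/s, so T = P/ω = 32.7×10³ / 32.10 = 1019 N·m.
Under the same torque, τ_max = 16T/(πd³) is largest where d is smallest — segment BC (d = 64.8 mm).
τ_max = 16·1019/(π·(0.0648)³) = 1.907×10^7 Pa.

1.91e7 Pa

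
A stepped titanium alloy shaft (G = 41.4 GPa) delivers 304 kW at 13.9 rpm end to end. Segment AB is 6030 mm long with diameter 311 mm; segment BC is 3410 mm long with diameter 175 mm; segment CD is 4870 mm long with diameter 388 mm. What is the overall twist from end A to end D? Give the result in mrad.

ω = 2π·13.9/60 = 1.456 rad/s, so T = P/ω = 304×10³ / 1.456 = 208800 N·m.
J_AB = π(0.311)⁴/32 = 9.18×10^-4 m⁴; J_BC = π(0.175)⁴/32 = 9.21×10^-5 m⁴; J_CD = π(0.388)⁴/32 = 2.22×10^-3 m⁴.
θ = (T/G)·Σ L_i/J_i = (208800/41.4×10⁹)·(6.03/9.18×10^-4 + 3.41/9.21×10^-5 + 4.87/2.22×10^-3) = 0.2310 rad.

231 mrad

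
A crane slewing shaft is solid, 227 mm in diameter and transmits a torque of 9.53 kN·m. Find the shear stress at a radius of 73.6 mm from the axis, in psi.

J = πd⁴/32 = π(0.227)⁴/32 = 2.607×10^-4 m⁴.
Shear stress varies linearly with radius: τ = T·r/J = 9530 × 0.0736 / 2.607×10^-4 = 2.691×10^6 Pa.

390 psi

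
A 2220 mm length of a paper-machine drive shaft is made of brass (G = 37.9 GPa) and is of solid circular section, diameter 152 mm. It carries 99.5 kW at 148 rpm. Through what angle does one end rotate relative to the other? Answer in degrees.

ω = 2π·148/60 = 15.50 rad/s, so T = P/ω = 99.5×10³ / 15.50 = 6420 N·m.
J = πd⁴/32 = π(0.152)⁴/32 = 5.241×10^-5 m⁴.
θ = T·L/(G·J) = 6420 × 2.22 / (37.9×10⁹ × 5.241×10^-5) = 7.176×10^-3 rad.

0.411°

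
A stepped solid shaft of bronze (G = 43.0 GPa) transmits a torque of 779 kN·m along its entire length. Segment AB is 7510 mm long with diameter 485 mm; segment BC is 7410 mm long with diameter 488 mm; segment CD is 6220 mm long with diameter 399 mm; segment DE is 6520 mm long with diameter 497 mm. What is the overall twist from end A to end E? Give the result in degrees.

6.54°

J_AB = π(0.485)⁴/32 = 5.43×10^-3 m⁴; J_BC = π(0.488)⁴/32 = 5.57×10^-3 m⁴; J_CD = π(0.399)⁴/32 = 2.49×10^-3 m⁴; J_DE = π(0.497)⁴/32 = 5.99×10^-3 m⁴.
θ = (T/G)·Σ L_i/J_i = (779000/43.0×10⁹)·(7.51/5.43×10^-3 + 7.41/5.57×10^-3 + 6.22/2.49×10^-3 + 6.52/5.99×10^-3) = 0.1142 rad.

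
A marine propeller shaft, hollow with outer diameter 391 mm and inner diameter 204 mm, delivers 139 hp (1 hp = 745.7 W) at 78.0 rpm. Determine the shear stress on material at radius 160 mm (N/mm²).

0.956 N/mm²

ω = 2π·78.0/60 = 8.168 rad/s, so T = P/ω = 139×745.7 / 8.168 = 12690 N·m.
J = π(d_o⁴ − d_i⁴)/32 = π(0.391⁴ − 0.204⁴)/32 = 2.125×10^-3 m⁴.
Shear stress varies linearly with radius: τ = T·r/J = 12690 × 0.160 / 2.125×10^-3 = 9.557×10^5 Pa.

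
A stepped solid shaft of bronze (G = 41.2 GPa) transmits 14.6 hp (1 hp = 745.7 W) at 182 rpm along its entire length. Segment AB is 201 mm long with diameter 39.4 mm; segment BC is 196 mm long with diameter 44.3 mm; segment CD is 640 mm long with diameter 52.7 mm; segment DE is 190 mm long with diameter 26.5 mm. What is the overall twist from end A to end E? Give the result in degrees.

4.88°

ω = 2π·182/60 = 19.06 rad/s, so T = P/ω = 14.6×745.7 / 19.06 = 571.2 N·m.
J_AB = π(0.0394)⁴/32 = 2.37×10^-7 m⁴; J_BC = π(0.0443)⁴/32 = 3.78×10^-7 m⁴; J_CD = π(0.0527)⁴/32 = 7.57×10^-7 m⁴; J_DE = π(0.0265)⁴/32 = 4.84×10^-8 m⁴.
θ = (T/G)·Σ L_i/J_i = (571.2/41.2×10⁹)·(0.201/2.37×10^-7 + 0.196/3.78×10^-7 + 0.640/7.57×10^-7 + 0.190/4.84×10^-8) = 0.08510 rad.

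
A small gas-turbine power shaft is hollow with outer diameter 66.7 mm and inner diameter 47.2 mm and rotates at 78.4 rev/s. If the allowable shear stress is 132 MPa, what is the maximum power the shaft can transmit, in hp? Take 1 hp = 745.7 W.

J = π(d_o⁴ − d_i⁴)/32 = π(0.0667⁴ − 0.0472⁴)/32 = 1.456×10^-6 m⁴.
T_max = τ_allow·J/r = 1.32×10^8 × 1.456×10^-6 / 0.0334 = 5762 N·m.
ω = 2π·78.4 = 492.6 rad/s, so P_max = T_max·ω = 2.839×10^6 W.

3810 hp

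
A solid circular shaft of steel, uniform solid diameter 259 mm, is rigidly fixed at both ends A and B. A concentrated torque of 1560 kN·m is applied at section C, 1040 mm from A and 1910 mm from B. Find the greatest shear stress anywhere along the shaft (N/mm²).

296 N/mm²

With uniform GJ and both ends fixed, compatibility θ_AC = θ_CB gives T_A·a = T_B·b, together with T_A + T_B = T₀.
T_A = T₀·b/(a+b) = 1.560e6·1910/2950 = 1.010e6 N·m; T_B = 550000 N·m.
τ in each portion: τ_AC = 2.96×10^8 Pa, τ_CB = 1.61×10^8 Pa; maximum is in AC.
τ_max = T_AC·r/J = 1.010e6·0.130/4.42×10^-4 = 2.961×10^8 Pa.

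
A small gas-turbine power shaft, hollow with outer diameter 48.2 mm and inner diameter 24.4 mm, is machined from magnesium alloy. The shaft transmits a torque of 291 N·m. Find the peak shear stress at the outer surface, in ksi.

2.05 ksi

J = π(d_o⁴ − d_i⁴)/32 = π(0.0482⁴ − 0.0244⁴)/32 = 4.951×10^-7 m⁴.
τ_max = T·r/J = 291.0 × 0.0241 / 4.951×10^-7 = 1.417×10^7 Pa.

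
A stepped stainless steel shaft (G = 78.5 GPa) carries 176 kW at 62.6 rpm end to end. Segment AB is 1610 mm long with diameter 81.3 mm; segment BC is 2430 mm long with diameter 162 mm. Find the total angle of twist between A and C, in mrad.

ω = 2π·62.6/60 = 6.555 rad/s, so T = P/ω = 176×10³ / 6.555 = 26850 N·m.
J_AB = π(0.0813)⁴/32 = 4.29×10^-6 m⁴; J_BC = π(0.162)⁴/32 = 6.76×10^-5 m⁴.
θ = (T/G)·Σ L_i/J_i = (26850/78.5×10⁹)·(1.61/4.29×10^-6 + 2.43/6.76×10^-5) = 0.1407 rad.

141 mrad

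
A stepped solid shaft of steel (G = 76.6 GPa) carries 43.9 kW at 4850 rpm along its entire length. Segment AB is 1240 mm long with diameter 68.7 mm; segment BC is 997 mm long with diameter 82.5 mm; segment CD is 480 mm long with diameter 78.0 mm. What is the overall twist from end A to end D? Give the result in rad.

0.00104 rad

ω = 2π·4850/60 = 507.9 rad/s, so T = P/ω = 43.9×10³ / 507.9 = 86.44 N·m.
J_AB = π(0.0687)⁴/32 = 2.19×10^-6 m⁴; J_BC = π(0.0825)⁴/32 = 4.55×10^-6 m⁴; J_CD = π(0.0780)⁴/32 = 3.63×10^-6 m⁴.
θ = (T/G)·Σ L_i/J_i = (86.44/76.6×10⁹)·(1.24/2.19×10^-6 + 0.997/4.55×10^-6 + 0.480/3.63×10^-6) = 1.036×10^-3 rad.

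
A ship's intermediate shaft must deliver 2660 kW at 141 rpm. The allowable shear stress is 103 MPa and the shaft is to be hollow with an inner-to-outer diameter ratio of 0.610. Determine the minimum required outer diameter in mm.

218 mm

ω = 2π·141/60 = 14.77 rad/s, so T = P/ω = 2660×10³ / 14.77 = 180100 N·m.
For a hollow shaft with d_i/d_o = 0.610: τ_max = 16T/(π d_o³ (1−k⁴)), so d_o = [16T/(π τ_allow (1−k⁴))]^(1/3) = [16·180100/(π·1.03×10^8·0.8615)]^(1/3) = 0.2179 m.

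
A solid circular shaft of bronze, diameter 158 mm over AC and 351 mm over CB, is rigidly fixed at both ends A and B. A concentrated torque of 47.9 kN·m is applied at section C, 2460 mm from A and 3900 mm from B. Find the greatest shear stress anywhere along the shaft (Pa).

5.30e6 Pa

Compatibility: T_A·a/J_AC = T_B·b/J_CB with T_A + T_B = T₀.
J_AC = 6.12×10^-5 m⁴, J_CB = 1.49×10^-3 m⁴, so T_A = T₀·(J_AC/a)/((J_AC/a)+(J_CB/b)) = 2927 N·m, T_B = 44970 N·m.
τ in each portion: τ_AC = 3.78×10^6 Pa, τ_CB = 5.30×10^6 Pa; maximum is in CB.
τ_max = T_CB·r/J = 44970·0.175/1.49×10^-3 = 5.297×10^6 Pa.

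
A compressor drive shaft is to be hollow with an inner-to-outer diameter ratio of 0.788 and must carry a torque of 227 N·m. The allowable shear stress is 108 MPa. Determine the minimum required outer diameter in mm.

25.9 mm

For a hollow shaft with d_i/d_o = 0.788: τ_max = 16T/(π d_o³ (1−k⁴)), so d_o = [16T/(π τ_allow (1−k⁴))]^(1/3) = [16·227.0/(π·1.08×10^8·0.6144)]^(1/3) = 0.02592 m.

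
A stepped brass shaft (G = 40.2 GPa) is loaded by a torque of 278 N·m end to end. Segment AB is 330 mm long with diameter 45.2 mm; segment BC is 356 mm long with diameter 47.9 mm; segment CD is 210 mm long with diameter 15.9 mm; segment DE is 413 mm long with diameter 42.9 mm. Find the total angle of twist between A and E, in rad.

0.250 rad

J_AB = π(0.0452)⁴/32 = 4.10×10^-7 m⁴; J_BC = π(0.0479)⁴/32 = 5.17×10^-7 m⁴; J_CD = π(0.0159)⁴/32 = 6.27×10^-9 m⁴; J_DE = π(0.0429)⁴/32 = 3.33×10^-7 m⁴.
θ = (T/G)·Σ L_i/J_i = (278.0/40.2×10⁹)·(0.330/4.10×10^-7 + 0.356/5.17×10^-7 + 0.210/6.27×10^-9 + 0.413/3.33×10^-7) = 0.2504 rad.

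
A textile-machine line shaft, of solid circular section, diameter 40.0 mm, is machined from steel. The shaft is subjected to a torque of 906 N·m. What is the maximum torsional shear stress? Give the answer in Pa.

J = πd⁴/32 = π(0.0400)⁴/32 = 2.513×10^-7 m⁴.
τ_max = T·r/J = 906.0 × 0.0200 / 2.513×10^-7 = 7.210×10^7 Pa.

7.21e7 Pa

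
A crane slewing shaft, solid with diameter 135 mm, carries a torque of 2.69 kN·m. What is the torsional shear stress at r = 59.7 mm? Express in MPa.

4.92 MPa

J = πd⁴/32 = π(0.135)⁴/32 = 3.261×10^-5 m⁴.
Shear stress varies linearly with radius: τ = T·r/J = 2690 × 0.0597 / 3.261×10^-5 = 4.925×10^6 Pa.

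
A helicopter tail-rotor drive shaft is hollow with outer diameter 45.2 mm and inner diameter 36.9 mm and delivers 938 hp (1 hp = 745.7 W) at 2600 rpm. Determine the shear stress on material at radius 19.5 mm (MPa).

ω = 2π·2600/60 = 272.3 rad/s, so T = P/ω = 938×745.7 / 272.3 = 2569 N·m.
J = π(d_o⁴ − d_i⁴)/32 = π(0.0452⁴ − 0.0369⁴)/32 = 2.278×10^-7 m⁴.
Shear stress varies linearly with radius: τ = T·r/J = 2569 × 0.0195 / 2.278×10^-7 = 2.199×10^8 Pa.

220 MPa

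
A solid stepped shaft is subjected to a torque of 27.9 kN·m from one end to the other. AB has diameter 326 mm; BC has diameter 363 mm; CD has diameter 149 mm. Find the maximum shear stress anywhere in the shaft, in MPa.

43.0 MPa

Under the same torque, τ_max = 16T/(πd³) is largest where d is smallest — segment CD (d = 149 mm).
τ_max = 16·27900/(π·(0.149)³) = 4.296×10^7 Pa.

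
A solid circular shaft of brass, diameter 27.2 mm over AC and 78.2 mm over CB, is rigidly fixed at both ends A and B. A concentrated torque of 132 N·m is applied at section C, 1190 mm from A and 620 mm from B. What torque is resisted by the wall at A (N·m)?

0.999 N·m

Compatibility: T_A·a/J_AC = T_B·b/J_CB with T_A + T_B = T₀.
J_AC = 5.37×10^-8 m⁴, J_CB = 3.67×10^-6 m⁴, so T_A = T₀·(J_AC/a)/((J_AC/a)+(J_CB/b)) = 0.9990 N·m, T_B = 131.0 N·m.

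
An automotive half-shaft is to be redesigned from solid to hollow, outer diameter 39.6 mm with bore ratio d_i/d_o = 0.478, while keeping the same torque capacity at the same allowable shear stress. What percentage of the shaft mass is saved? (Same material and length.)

20.0 %

Equal τ_max and T ⇒ the solid shaft needs d_s³ = d_o³(1−k⁴), so d_s = 39.6·(1−0.478⁴)^(1/3) = 38.90 mm.
Area ratio A_h/A_s = d_o²(1−k²)/d_s² = (1−k²)/(1−k⁴)^(2/3) = 0.7996.
Mass saving = 1 − 0.7996 = 20.0 %.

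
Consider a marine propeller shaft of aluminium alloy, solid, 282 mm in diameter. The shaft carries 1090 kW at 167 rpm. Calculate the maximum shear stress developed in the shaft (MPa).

14.2 MPa

ω = 2π·167/60 = 17.49 rad/s, so T = P/ω = 1090×10³ / 17.49 = 62330 N·m.
J = πd⁴/32 = π(0.282)⁴/32 = 6.209×10^-4 m⁴.
τ_max = T·r/J = 62330 × 0.141 / 6.209×10^-4 = 1.415×10^7 Pa.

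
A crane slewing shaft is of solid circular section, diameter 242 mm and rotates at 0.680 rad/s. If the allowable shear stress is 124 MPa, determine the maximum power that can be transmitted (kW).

J = πd⁴/32 = π(0.242)⁴/32 = 3.367×10^-4 m⁴.
T_max = τ_allow·J/r = 1.24×10^8 × 3.367×10^-4 / 0.121 = 345100 N·m.
ω = 0.680 rad/s, so P_max = T_max·ω = 2.346×10^5 W.

235 kW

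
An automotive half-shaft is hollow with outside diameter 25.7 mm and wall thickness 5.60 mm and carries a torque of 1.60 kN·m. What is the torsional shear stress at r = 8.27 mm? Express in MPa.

344 MPa

J = π(d_o⁴ − d_i⁴)/32 = π(0.0257⁴ − 0.0145⁴)/32 = 3.849×10^-8 m⁴.
Shear stress varies linearly with radius: τ = T·r/J = 1600 × 0.00827 / 3.849×10^-8 = 3.438×10^8 Pa.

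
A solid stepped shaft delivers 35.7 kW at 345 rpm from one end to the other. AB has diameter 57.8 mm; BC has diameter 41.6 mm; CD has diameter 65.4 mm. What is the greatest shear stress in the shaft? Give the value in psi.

ω = 2π·345/60 = 36.13 rad/s, so T = P/ω = 35.7×10³ / 36.13 = 988.1 N·m.
Under the same torque, τ_max = 16T/(πd³) is largest where d is smallest — segment BC (d = 41.6 mm).
τ_max = 16·988.1/(π·(0.0416)³) = 6.991×10^7 Pa.

10100 psi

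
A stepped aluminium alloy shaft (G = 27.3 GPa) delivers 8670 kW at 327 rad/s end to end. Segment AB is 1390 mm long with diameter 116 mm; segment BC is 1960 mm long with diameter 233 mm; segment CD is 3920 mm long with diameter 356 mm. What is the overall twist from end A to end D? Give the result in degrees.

4.87°

ω = 327 rad/s, so T = P/ω = 8670×10³ / 327.0 = 26510 N·m.
J_AB = π(0.116)⁴/32 = 1.78×10^-5 m⁴; J_BC = π(0.233)⁴/32 = 2.89×10^-4 m⁴; J_CD = π(0.356)⁴/32 = 1.58×10^-3 m⁴.
θ = (T/G)·Σ L_i/J_i = (26510/27.3×10⁹)·(1.39/1.78×10^-5 + 1.96/2.89×10^-4 + 3.92/1.58×10^-3) = 0.08494 rad.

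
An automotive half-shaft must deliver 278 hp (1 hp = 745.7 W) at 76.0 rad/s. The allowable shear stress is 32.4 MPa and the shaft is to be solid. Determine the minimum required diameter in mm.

ω = 76.0 rad/s, so T = P/ω = 278×745.7 / 76.00 = 2728 N·m.
For a solid shaft τ_max = 16T/(πd³), so d = (16T/(π τ_allow))^(1/3) = (16·2728/(π·3.24×10^7))^(1/3) = 0.07541 m.

75.4 mm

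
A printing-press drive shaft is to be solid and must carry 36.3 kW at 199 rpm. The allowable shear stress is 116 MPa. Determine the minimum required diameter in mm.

42.4 mm

ω = 2π·199/60 = 20.84 rad/s, so T = P/ω = 36.3×10³ / 20.84 = 1742 N·m.
For a solid shaft τ_max = 16T/(πd³), so d = (16T/(π τ_allow))^(1/3) = (16·1742/(π·1.16×10^8))^(1/3) = 0.04245 m.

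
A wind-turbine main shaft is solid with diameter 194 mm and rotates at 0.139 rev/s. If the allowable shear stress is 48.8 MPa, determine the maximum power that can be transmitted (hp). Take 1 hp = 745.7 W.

J = πd⁴/32 = π(0.194)⁴/32 = 1.391×10^-4 m⁴.
T_max = τ_allow·J/r = 4.88×10^7 × 1.391×10^-4 / 0.0970 = 69960 N·m.
ω = 2π·0.139 = 0.8734 rad/s, so P_max = T_max·ω = 6.110×10^4 W.

81.9 hp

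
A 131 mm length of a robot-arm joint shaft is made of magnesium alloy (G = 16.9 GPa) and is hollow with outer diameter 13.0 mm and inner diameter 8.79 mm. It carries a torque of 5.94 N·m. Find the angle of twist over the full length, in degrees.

J = π(d_o⁴ − d_i⁴)/32 = π(0.0130⁴ − 0.00879⁴)/32 = 2.218×10^-9 m⁴.
θ = T·L/(G·J) = 5.940 × 0.131 / (16.9×10⁹ × 2.218×10^-9) = 0.02076 rad.

1.19°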